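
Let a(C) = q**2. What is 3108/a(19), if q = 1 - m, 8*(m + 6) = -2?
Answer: 49728/841 ≈ 59.130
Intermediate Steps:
m = -25/4 (m = -6 + (1/8)*(-2) = -6 - 1/4 = -25/4 ≈ -6.2500)
q = 29/4 (q = 1 - 1*(-25/4) = 1 + 25/4 = 29/4 ≈ 7.2500)
a(C) = 841/16 (a(C) = (29/4)**2 = 841/16)
3108/a(19) = 3108/(841/16) = 3108*(16/841) = 49728/841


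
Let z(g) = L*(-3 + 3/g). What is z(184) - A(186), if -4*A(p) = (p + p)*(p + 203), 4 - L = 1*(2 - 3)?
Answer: 6653823/184 ≈ 36162.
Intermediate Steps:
L = 5 (L = 4 - (2 - 3) = 4 - (-1) = 4 - 1*(-1) = 4 + 1 = 5)
z(g) = -15 + 15/g (z(g) = 5*(-3 + 3/g) = -15 + 15/g)
A(p) = -p*(203 + p)/2 (A(p) = -(p + p)*(p + 203)/4 = -2*p*(203 + p)/4 = -p*(203 + p)/2)
z(184) - A(186) = (-15 + 15/184) - (-1)*186*(203 + 186)/2 = (-15 + 15*(1/184)) - (-1)*186*389/2 = (-15 + 15/184) - 1*(-36177) = -2745/184 + 36177 = 6653823/184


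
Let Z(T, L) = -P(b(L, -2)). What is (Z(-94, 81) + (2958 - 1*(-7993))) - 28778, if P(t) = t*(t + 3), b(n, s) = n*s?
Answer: -43585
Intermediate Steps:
P(t) = t*(3 + t)
Z(T, L) = 2*L*(3 - 2*L) (Z(T, L) = -L*(-2)*(3 + L*(-2)) = -(-2*L)*(3 - 2*L) = -(-2)*L*(3 - 2*L) = 2*L*(3 - 2*L))
(Z(-94, 81) + (2958 - 1*(-7993))) - 28778 = (2*81*(3 - 2*81) + (2958 - 1*(-7993))) - 28778 = (2*81*(3 - 162) + (2958 + 7993)) - 28778 = (2*81*(-159) + 10951) - 28778 = (-25758 + 10951) - 28778 = -14807 - 28778 = -43585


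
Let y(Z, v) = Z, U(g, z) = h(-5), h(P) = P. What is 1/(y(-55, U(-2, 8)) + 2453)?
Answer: 1/2398 ≈ 0.00041701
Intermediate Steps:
U(g, z) = -5
1/(y(-55, U(-2, 8)) + 2453) = 1/(-55 + 2453) = 1/2398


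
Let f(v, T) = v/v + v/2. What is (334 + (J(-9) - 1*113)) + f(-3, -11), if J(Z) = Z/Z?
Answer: 443/2 ≈ 221.50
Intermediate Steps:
J(Z) = 1
f(v, T) = 1 + v/2 (f(v, T) = 1 + v*(½) = 1 + v/2)
(334 + (J(-9) - 1*113)) + f(-3, -11) = (334 + (1 - 1*113)) + (1 + (½)*(-3)) = (334 + (1 - 113)) + (1 - 3/2) = (334 - 112) - ½ = 222 - ½ = 443/2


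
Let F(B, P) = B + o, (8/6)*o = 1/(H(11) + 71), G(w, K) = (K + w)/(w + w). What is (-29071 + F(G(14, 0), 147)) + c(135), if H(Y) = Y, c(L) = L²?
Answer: -3557321/328 ≈ -10845.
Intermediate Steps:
G(w, K) = (K + w)/(2*w) (G(w, K) = (K + w)/((2*w)) = (K + w)*(1/(2*w)) = (K + w)/(2*w))
o = 3/328 (o = 3/(4*(11 + 71)) = (¾)/82 = (¾)*(1/82) = 3/328 ≈ 0.0091463)
F(B, P) = 3/328 + B (F(B, P) = B + 3/328 = 3/328 + B)
(-29071 + F(G(14, 0), 147)) + c(135) = (-29071 + (3/328 + (½)*(0 + 14)/14)) + 135² = (-29071 + (3/328 + (½)*(1/14)*14)) + 18225 = (-29071 + (3/328 + ½)) + 18225 = (-29071 + 167/328) + 18225 = -9535121/328 + 18225 = -3557321/328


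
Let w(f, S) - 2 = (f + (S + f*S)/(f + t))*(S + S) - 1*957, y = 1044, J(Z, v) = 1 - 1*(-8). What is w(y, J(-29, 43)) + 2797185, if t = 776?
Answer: 512350933/182 ≈ 2.8151e+6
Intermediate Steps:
J(Z, v) = 9 (J(Z, v) = 1 + 8 = 9)
w(f, S) = -955 + 2*S*(f + (S + S*f)/(776 + f)) (w(f, S) = 2 + ((f + (S + f*S)/(f + 776))*(S + S) - 1*957) = 2 + ((f + (S + S*f)/(776 + f))*(2*S) - 957) = 2 + (2*S*(f + (S + S*f)/(776 + f)) - 957) = 2 + (-957 + 2*S*(f + (S + S*f)/(776 + f))) = -955 + 2*S*(f + (S + S*f)/(776 + f)))
w(y, J(-29, 43)) + 2797185 = (-741080 - 955*1044 + 2*9² + 2*9*1044² + 2*1044*9² + 1552*9*1044)/(776 + 1044) + 2797185 = (-741080 - 997020 + 2*81 + 2*9*1089936 + 2*1044*81 + 14582592)/1820 + 2797185 = (-741080 - 997020 + 162 + 19618848 + 169128 + 14582592)/1820 + 2797185 = (1/1820)*32632630 + 2797185 = 3263263/182 + 2797185 = 512350933/182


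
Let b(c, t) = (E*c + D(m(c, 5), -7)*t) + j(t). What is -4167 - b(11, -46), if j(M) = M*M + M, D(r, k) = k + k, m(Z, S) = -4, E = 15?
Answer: -7046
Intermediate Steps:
D(r, k) = 2*k
j(M) = M + M**2 (j(M) = M**2 + M = M + M**2)
b(c, t) = -14*t + 15*c + t*(1 + t) (b(c, t) = (15*c + (2*(-7))*t) + t*(1 + t) = (15*c - 14*t) + t*(1 + t) = (-14*t + 15*c) + t*(1 + t) = -14*t + 15*c + t*(1 + t))
-4167 - b(11, -46) = -4167 - ((-46)**2 - 13*(-46) + 15*11) = -4167 - (2116 + 598 + 165) = -4167 - 1*2879 = -4167 - 2879 = -7046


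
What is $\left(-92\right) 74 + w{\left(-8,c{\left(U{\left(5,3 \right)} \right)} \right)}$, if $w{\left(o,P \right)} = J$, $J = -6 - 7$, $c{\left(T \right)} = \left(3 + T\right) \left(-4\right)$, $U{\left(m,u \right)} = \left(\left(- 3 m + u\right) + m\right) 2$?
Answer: $-6821$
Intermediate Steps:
$U{\left(m,u \right)} = - 4 m + 2 u$ ($U{\left(m,u \right)} = \left(\left(u - 3 m\right) + m\right) 2 = \left(u - 2 m\right) 2 = - 4 m + 2 u$)
$c{\left(T \right)} = -12 - 4 T$
$J = -13$ ($J = -6 - 7 = -13$)
$w{\left(o,P \right)} = -13$
$\left(-92\right) 74 + w{\left(-8,c{\left(U{\left(5,3 \right)} \right)} \right)} = \left(-92\right) 74 - 13 = -6808 - 13 = -6821$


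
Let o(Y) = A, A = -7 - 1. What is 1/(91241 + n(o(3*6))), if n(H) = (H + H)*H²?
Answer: 1/90217 ≈ 1.1084e-5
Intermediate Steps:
A = -8
o(Y) = -8
n(H) = 2*H³ (n(H) = (2*H)*H² = 2*H³)
1/(91241 + n(o(3*6))) = 1/(91241 + 2*(-8)³) = 1/(91241 + 2*(-512)) = 1/(91241 - 1024) = 1/90217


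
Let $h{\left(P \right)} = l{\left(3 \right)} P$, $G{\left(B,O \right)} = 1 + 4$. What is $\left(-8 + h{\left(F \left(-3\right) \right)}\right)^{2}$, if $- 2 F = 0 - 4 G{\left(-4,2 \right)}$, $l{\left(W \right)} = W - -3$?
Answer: $35344$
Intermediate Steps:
$G{\left(B,O \right)} = 5$
$l{\left(W \right)} = 3 + W$ ($l{\left(W \right)} = W + 3 = 3 + W$)
$F = 10$ ($F = - \frac{0 - 20}{2} = \left(- \frac{1}{2}\right) \left(-20\right) = 10$)
$h{\left(P \right)} = 6 P$ ($h{\left(P \right)} = \left(3 + 3\right) P = 6 P$)
$\left(-8 + h{\left(F \left(-3\right) \right)}\right)^{2} = \left(-8 + 6 \cdot 10 \left(-3\right)\right)^{2} = \left(-8 + 6 \left(-30\right)\right)^{2} = \left(-8 - 180\right)^{2} = \left(-188\right)^{2} = 35344$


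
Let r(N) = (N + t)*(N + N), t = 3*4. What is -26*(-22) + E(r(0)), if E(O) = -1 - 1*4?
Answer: 567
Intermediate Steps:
t = 12
r(N) = 2*N*(12 + N) (r(N) = (N + 12)*(N + N) = (12 + N)*(2*N) = 2*N*(12 + N))
E(O) = -5 (E(O) = -1 - 4 = -5)
-26*(-22) + E(r(0)) = -26*(-22) - 5 = 572 - 5 = 567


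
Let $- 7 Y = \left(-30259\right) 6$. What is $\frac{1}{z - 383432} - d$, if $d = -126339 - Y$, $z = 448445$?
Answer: $\frac{69299112058}{455091} \approx 1.5228 \cdot 10^{5}$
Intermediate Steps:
$Y = \frac{181554}{7}$ ($Y = - \frac{\left(-30259\right) 6}{7} = \left(- \frac{1}{7}\right) \left(-181554\right) = \frac{181554}{7} \approx 25936.0$)
$d = - \frac{1065927}{7}$ ($d = -126339 - \frac{181554}{7} = - \frac{1065927}{7} \approx -1.5228 \cdot 10^{5}$)
$\frac{1}{z - 383432} - d = \frac{1}{448445 - 383432} - - \frac{1065927}{7} = \frac{1}{65013} + \frac{1065927}{7} = \frac{69299112058}{455091}$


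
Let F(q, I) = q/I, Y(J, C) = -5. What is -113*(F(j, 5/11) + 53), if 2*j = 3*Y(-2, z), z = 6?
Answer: -8249/2 ≈ -4124.5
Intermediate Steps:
j = -15/2 (j = (3*(-5))/2 = (½)*(-15) = -15/2 ≈ -7.5000)
-113*(F(j, 5/11) + 53) = -113*(-15/(2*(5/11)) + 53) = -113*(-15/(2*(5*(1/11))) + 53) = -113*(-15/(2*5/11) + 53) = -113*(-15/2*11/5 + 53) = -113*(-33/2 + 53) = -113*73/2 = -8249/2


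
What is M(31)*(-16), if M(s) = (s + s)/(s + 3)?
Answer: -496/17 ≈ -29.176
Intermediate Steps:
M(s) = 2*s/(3 + s) (M(s) = (2*s)/(3 + s) = 2*s/(3 + s))
M(31)*(-16) = (2*31/(3 + 31))*(-16) = (2*31/34)*(-16) = (2*31*(1/34))*(-16) = (31/17)*(-16) = -496/17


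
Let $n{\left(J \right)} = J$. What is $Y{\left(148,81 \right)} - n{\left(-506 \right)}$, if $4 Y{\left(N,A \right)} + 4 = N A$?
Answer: $3502$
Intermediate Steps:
$Y{\left(N,A \right)} = -1 + \frac{A N}{4}$ ($Y{\left(N,A \right)} = -1 + \frac{N A}{4} = -1 + \frac{A N}{4}$)
$Y{\left(148,81 \right)} - n{\left(-506 \right)} = \left(-1 + \frac{1}{4} \cdot 81 \cdot 148\right) - -506 = \left(-1 + 2997\right) + 506 = 2996 + 506 = 3502$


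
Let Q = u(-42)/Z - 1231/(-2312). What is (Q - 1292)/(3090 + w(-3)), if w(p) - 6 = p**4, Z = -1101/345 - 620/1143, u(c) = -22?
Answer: -486241306111/1201632126648 ≈ -0.40465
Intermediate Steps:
Z = -490781/131445 (Z = -1101*1/345 - 620*1/1143 = -367/115 - 620/1143 = -490781/131445 ≈ -3.7337)
Q = 7289969891/1134685672 (Q = -22/(-490781/131445) - 1231/(-2312) = -22*(-131445/490781) - 1231*(-1/2312) = 2891790/490781 + 1231/2312 = 7289969891/1134685672 ≈ 6.4247)
w(p) = 6 + p**4
(Q - 1292)/(3090 + w(-3)) = (7289969891/1134685672 - 1292)/(3090 + (6 + (-3)**4)) = -1458723918333/(1134685672*(3090 + (6 + 81))) = -1458723918333/(1134685672*(3090 + 87)) = -1458723918333/1134685672/3177 = -1458723918333/1134685672*1/3177 = -486241306111/1201632126648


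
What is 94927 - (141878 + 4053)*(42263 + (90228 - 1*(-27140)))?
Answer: -23295016534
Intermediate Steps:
94927 - (141878 + 4053)*(42263 + (90228 - 1*(-27140))) = 94927 - 145931*(42263 + (90228 + 27140)) = 94927 - 145931*(42263 + 117368) = 94927 - 145931*159631 = 94927 - 1*23295111461 = 94927 - 23295111461 = -23295016534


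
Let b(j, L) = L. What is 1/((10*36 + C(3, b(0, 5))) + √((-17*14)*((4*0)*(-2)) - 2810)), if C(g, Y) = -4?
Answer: 178/64773 - I*√2810/129546 ≈ 0.0027481 - 0.00040919*I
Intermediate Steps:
1/((10*36 + C(3, b(0, 5))) + √((-17*14)*((4*0)*(-2)) - 2810)) = 1/((10*36 - 4) + √((-17*14)*((4*0)*(-2)) - 2810)) = 1/((360 - 4) + √(-0*(-2) - 2810)) = 1/(356 + √(-238*0 - 2810)) = 1/(356 + √(0 - 2810)) = 1/(356 + √(-2810)) = 1/(356 + I*√2810)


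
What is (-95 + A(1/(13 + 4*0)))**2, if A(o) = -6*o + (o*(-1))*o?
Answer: 260305956/28561 ≈ 9114.0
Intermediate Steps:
A(o) = -o**2 - 6*o (A(o) = -6*o + (-o)*o = -6*o - o**2 = -o**2 - 6*o)
(-95 + A(1/(13 + 4*0)))**2 = (-95 - (6 + 1/(13 + 4*0))/(13 + 4*0))**2 = (-95 - (6 + 1/(13 + 0))/(13 + 0))**2 = (-95 - 1*(6 + 1/13)/13)**2 = (-95 - 1*1/13*(6 + 1/13))**2 = (-95 - 1*1/13*79/13)**2 = (-95 - 79/169)**2 = (-16134/169)**2 = 260305956/28561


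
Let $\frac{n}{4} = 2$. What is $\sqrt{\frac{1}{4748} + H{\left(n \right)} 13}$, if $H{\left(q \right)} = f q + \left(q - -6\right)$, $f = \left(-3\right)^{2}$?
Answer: $\frac{\sqrt{6300910555}}{2374} \approx 33.437$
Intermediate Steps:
$n = 8$ ($n = 4 \cdot 2 = 8$)
$f = 9$
$H{\left(q \right)} = 6 + 10 q$ ($H{\left(q \right)} = 9 q + \left(q - -6\right) = 9 q + \left(q + 6\right) = 9 q + \left(6 + q\right) = 6 + 10 q$)
$\sqrt{\frac{1}{4748} + H{\left(n \right)} 13} = \sqrt{\frac{1}{4748} + \left(6 + 10 \cdot 8\right) 13} = \sqrt{\frac{1}{4748} + \left(6 + 80\right) 13} = \sqrt{\frac{1}{4748} + 86 \cdot 13} = \sqrt{\frac{1}{4748} + 1118} = \sqrt{\frac{5308265}{4748}} = \frac{\sqrt{6300910555}}{2374}$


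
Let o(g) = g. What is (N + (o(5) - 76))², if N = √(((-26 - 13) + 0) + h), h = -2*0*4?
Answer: (-71 + I*√39)² ≈ 5002.0 - 886.79*I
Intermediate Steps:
h = 0 (h = 0*4 = 0)
N = I*√39 (N = √(((-26 - 13) + 0) + 0) = √((-39 + 0) + 0) = √(-39 + 0) = √(-39) = I*√39 ≈ 6.245*I)
(N + (o(5) - 76))² = (I*√39 + (5 - 76))² = (I*√39 - 71)² = (-71 + I*√39)²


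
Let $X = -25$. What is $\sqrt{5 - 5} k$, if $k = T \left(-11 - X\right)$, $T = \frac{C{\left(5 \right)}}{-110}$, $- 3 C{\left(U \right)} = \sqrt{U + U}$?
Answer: $0$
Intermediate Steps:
$C{\left(U \right)} = - \frac{\sqrt{2} \sqrt{U}}{3}$ ($C{\left(U \right)} = - \frac{\sqrt{U + U}}{3} = - \frac{\sqrt{2 U}}{3} = - \frac{\sqrt{2} \sqrt{U}}{3}$)
$T = \frac{\sqrt{10}}{330}$ ($T = \frac{\left(- \frac{1}{3}\right) \sqrt{2} \sqrt{5}}{-110} = - \frac{\sqrt{10}}{3} \left(- \frac{1}{110}\right) = \frac{\sqrt{10}}{330} \approx 0.0095827$)
$k = \frac{7 \sqrt{10}}{165}$ ($k = \frac{\sqrt{10}}{330} \left(-11 - -25\right) = \frac{\sqrt{10}}{330} \left(-11 + 25\right) = \frac{\sqrt{10}}{330} \cdot 14 = \frac{7 \sqrt{10}}{165} \approx 0.13416$)
$\sqrt{5 - 5} k = \sqrt{5 - 5} \frac{7 \sqrt{10}}{165} = \sqrt{0} \frac{7 \sqrt{10}}{165} = 0 \frac{7 \sqrt{10}}{165} = 0$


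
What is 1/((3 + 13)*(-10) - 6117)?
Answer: -1/6277 ≈ -0.00015931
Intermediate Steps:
1/((3 + 13)*(-10) - 6117) = 1/(16*(-10) - 6117) = 1/(-160 - 6117) = 1/(-6277) = -1/6277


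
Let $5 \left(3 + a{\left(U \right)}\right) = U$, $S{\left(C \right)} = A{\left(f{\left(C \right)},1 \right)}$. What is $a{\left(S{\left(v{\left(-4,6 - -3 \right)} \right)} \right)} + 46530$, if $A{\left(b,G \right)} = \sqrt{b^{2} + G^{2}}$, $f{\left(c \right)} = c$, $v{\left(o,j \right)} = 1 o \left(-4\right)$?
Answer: $46527 + \frac{\sqrt{257}}{5} \approx 46530.0$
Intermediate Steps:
$v{\left(o,j \right)} = - 4 o$ ($v{\left(o,j \right)} = o \left(-4\right) = - 4 o$)
$A{\left(b,G \right)} = \sqrt{G^{2} + b^{2}}$
$S{\left(C \right)} = \sqrt{1 + C^{2}}$ ($S{\left(C \right)} = \sqrt{1^{2} + C^{2}} = \sqrt{1 + C^{2}}$)
$a{\left(U \right)} = -3 + \frac{U}{5}$
$a{\left(S{\left(v{\left(-4,6 - -3 \right)} \right)} \right)} + 46530 = \left(-3 + \frac{\sqrt{1 + \left(\left(-4\right) \left(-4\right)\right)^{2}}}{5}\right) + 46530 = \left(-3 + \frac{\sqrt{1 + 16^{2}}}{5}\right) + 46530 = \left(-3 + \frac{\sqrt{1 + 256}}{5}\right) + 46530 = \left(-3 + \frac{\sqrt{257}}{5}\right) + 46530 = 46527 + \frac{\sqrt{257}}{5}$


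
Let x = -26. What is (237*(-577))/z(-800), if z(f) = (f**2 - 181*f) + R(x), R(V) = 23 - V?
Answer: -136749/784849 ≈ -0.17424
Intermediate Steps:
z(f) = 49 + f**2 - 181*f (z(f) = (f**2 - 181*f) + (23 - 1*(-26)) = (f**2 - 181*f) + (23 + 26) = (f**2 - 181*f) + 49 = 49 + f**2 - 181*f)
(237*(-577))/z(-800) = (237*(-577))/(49 + (-800)**2 - 181*(-800)) = -136749/(49 + 640000 + 144800) = -136749/784849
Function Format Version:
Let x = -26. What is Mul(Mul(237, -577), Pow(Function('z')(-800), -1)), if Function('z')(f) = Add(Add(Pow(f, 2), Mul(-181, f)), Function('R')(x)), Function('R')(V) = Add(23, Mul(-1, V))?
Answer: Rational(-136749, 784849) ≈ -0.17424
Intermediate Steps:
Function('z')(f) = Add(49, Pow(f, 2), Mul(-181, f)) (Function('z')(f) = Add(Add(Pow(f, 2), Mul(-181, f)), Add(23, Mul(-1, -26))) = Add(Add(Pow(f, 2), Mul(-181, f)), Add(23, 26)) = Add(Add(Pow(f, 2), Mul(-181, f)), 49) = Add(49, Pow(f, 2), Mul(-181, f)))
Mul(Mul(237, -577), Pow(Function('z')(-800), -1)) = Mul(Mul(237, -577), Pow(Add(49, Pow(-800, 2), Mul(-181, -800)), -1)) = Mul(-136749, Pow(Add(49, 640000, 144800), -1)) = Mul(-136749, Pow(784849, -1)) = Mul(-136749, Rational(1, 784849)) = Rational(-136749, 784849)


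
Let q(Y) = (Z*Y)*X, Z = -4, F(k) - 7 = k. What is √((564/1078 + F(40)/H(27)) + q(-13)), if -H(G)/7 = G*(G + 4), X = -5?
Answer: I*√119757254595/21483 ≈ 16.109*I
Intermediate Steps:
F(k) = 7 + k
H(G) = -7*G*(4 + G) (H(G) = -7*G*(G + 4) = -7*G*(4 + G))
q(Y) = 20*Y (q(Y) = -4*Y*(-5) = 20*Y)
√((564/1078 + F(40)/H(27)) + q(-13)) = √((564/1078 + (7 + 40)/((-7*27*(4 + 27)))) + 20*(-13)) = √((564*(1/1078) + 47/((-7*27*31))) - 260) = √((282/539 + 47/(-5859)) - 260) = √((282/539 + 47*(-1/5859)) - 260) = √((282/539 - 47/5859) - 260) = √(232415/451143 - 260) = √(-117064765/451143) = I*√119757254595/21483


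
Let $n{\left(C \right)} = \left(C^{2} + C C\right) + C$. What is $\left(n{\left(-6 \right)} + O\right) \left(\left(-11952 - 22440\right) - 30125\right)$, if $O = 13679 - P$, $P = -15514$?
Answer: $-1887702903$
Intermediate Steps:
$n{\left(C \right)} = C + 2 C^{2}$ ($n{\left(C \right)} = \left(C^{2} + C^{2}\right) + C = 2 C^{2} + C = C + 2 C^{2}$)
$O = 29193$ ($O = 13679 - -15514 = 13679 + 15514 = 29193$)
$\left(n{\left(-6 \right)} + O\right) \left(\left(-11952 - 22440\right) - 30125\right) = \left(- 6 \left(1 + 2 \left(-6\right)\right) + 29193\right) \left(\left(-11952 - 22440\right) - 30125\right) = \left(- 6 \left(1 - 12\right) + 29193\right) \left(\left(-11952 - 22440\right) - 30125\right) = \left(\left(-6\right) \left(-11\right) + 29193\right) \left(-34392 - 30125\right) = \left(66 + 29193\right) \left(-64517\right) = 29259 \left(-64517\right) = -1887702903$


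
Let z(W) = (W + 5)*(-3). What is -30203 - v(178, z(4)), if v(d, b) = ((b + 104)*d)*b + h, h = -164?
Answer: 340023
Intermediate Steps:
z(W) = -15 - 3*W (z(W) = (5 + W)*(-3) = -15 - 3*W)
v(d, b) = -164 + b*d*(104 + b) (v(d, b) = ((b + 104)*d)*b - 164 = ((104 + b)*d)*b - 164 = (d*(104 + b))*b - 164 = b*d*(104 + b) - 164 = -164 + b*d*(104 + b))
-30203 - v(178, z(4)) = -30203 - (-164 + 178*(-15 - 3*4)² + 104*(-15 - 3*4)*178) = -30203 - (-164 + 178*(-15 - 12)² + 104*(-15 - 12)*178) = -30203 - (-164 + 178*(-27)² + 104*(-27)*178) = -30203 - (-164 + 178*729 - 499824) = -30203 - (-164 + 129762 - 499824) = -30203 - 1*(-370226) = -30203 + 370226 = 340023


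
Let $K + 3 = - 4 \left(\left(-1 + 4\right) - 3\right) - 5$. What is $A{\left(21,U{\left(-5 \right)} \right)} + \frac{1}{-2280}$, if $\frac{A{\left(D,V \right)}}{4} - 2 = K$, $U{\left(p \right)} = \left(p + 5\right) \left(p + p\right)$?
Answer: $- \frac{54721}{2280} \approx -24.0$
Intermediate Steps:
$U{\left(p \right)} = 2 p \left(5 + p\right)$ ($U{\left(p \right)} = \left(5 + p\right) 2 p = 2 p \left(5 + p\right)$)
$K = -8$ ($K = -3 - \left(5 + 4 \left(\left(-1 + 4\right) - 3\right)\right) = -3 - \left(5 + 4 \left(3 - 3\right)\right) = -3 - 5 = -8$)
$A{\left(D,V \right)} = -24$ ($A{\left(D,V \right)} = 8 + 4 \left(-8\right) = 8 - 32 = -24$)
$A{\left(21,U{\left(-5 \right)} \right)} + \frac{1}{-2280} = -24 + \frac{1}{-2280} = -24 - \frac{1}{2280} = - \frac{54721}{2280}$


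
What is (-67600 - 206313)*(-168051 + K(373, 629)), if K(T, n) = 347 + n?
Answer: 45764014475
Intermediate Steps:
(-67600 - 206313)*(-168051 + K(373, 629)) = (-67600 - 206313)*(-168051 + (347 + 629)) = -273913*(-168051 + 976) = -273913*(-167075) = 45764014475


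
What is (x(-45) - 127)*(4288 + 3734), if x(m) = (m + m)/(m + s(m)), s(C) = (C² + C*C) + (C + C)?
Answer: -29550374/29 ≈ -1.0190e+6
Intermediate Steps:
s(C) = 2*C + 2*C² (s(C) = (C² + C²) + 2*C = 2*C² + 2*C = 2*C + 2*C²)
x(m) = 2*m/(m + 2*m*(1 + m)) (x(m) = (m + m)/(m + 2*m*(1 + m)) = (2*m)/(m + 2*m*(1 + m)) = 2*m/(m + 2*m*(1 + m)))
(x(-45) - 127)*(4288 + 3734) = (2/(3 + 2*(-45)) - 127)*(4288 + 3734) = (2/(3 - 90) - 127)*8022 = (2/(-87) - 127)*8022 = (2*(-1/87) - 127)*8022 = (-2/87 - 127)*8022 = -11051/87*8022 = -29550374/29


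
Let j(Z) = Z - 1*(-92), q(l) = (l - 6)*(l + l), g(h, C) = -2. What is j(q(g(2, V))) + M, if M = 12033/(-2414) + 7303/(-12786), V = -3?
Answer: 913956679/7716351 ≈ 118.44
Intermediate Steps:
M = -42870845/7716351 (M = 12033*(-1/2414) + 7303*(-1/12786) = -12033/2414 - 7303/12786 = -42870845/7716351 ≈ -5.5558)
q(l) = 2*l*(-6 + l) (q(l) = (-6 + l)*(2*l) = 2*l*(-6 + l))
j(Z) = 92 + Z (j(Z) = Z + 92 = 92 + Z)
j(q(g(2, V))) + M = (92 + 2*(-2)*(-6 - 2)) - 42870845/7716351 = (92 + 2*(-2)*(-8)) - 42870845/7716351 = (92 + 32) - 42870845/7716351 = 124 - 42870845/7716351 = 913956679/7716351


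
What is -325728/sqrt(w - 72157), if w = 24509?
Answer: 40716*I*sqrt(2978)/1489 ≈ 1492.2*I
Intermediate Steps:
-325728/sqrt(w - 72157) = -325728/sqrt(24509 - 72157) = -325728*(-I*sqrt(2978)/11912) = -(-40716)*I*sqrt(2978)/1489 = 40716*I*sqrt(2978)/1489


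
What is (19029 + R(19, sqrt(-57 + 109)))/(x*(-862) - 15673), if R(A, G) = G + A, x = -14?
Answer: -19048/3605 - 2*sqrt(13)/3605 ≈ -5.2858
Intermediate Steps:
R(A, G) = A + G
(19029 + R(19, sqrt(-57 + 109)))/(x*(-862) - 15673) = (19029 + (19 + sqrt(-57 + 109)))/(-14*(-862) - 15673) = (19029 + (19 + sqrt(52)))/(12068 - 15673) = (19029 + (19 + 2*sqrt(13)))/(-3605) = (19048 + 2*sqrt(13))*(-1/3605) = -19048/3605 - 2*sqrt(13)/3605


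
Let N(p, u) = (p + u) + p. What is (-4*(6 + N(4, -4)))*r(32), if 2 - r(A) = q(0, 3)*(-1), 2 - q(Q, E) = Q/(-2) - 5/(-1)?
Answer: 40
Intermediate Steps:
N(p, u) = u + 2*p
q(Q, E) = -3 + Q/2 (q(Q, E) = 2 - (Q/(-2) - 5/(-1)) = 2 - (Q*(-½) - 5*(-1)) = 2 - (-Q/2 + 5) = 2 - (5 - Q/2) = 2 + (-5 + Q/2) = -3 + Q/2)
r(A) = -1 (r(A) = 2 - (-3 + (½)*0)*(-1) = 2 - (-3 + 0)*(-1) = 2 - (-3)*(-1) = 2 - 1*3 = 2 - 3 = -1)
(-4*(6 + N(4, -4)))*r(32) = -4*(6 + (-4 + 2*4))*(-1) = -4*(6 + (-4 + 8))*(-1) = -4*(6 + 4)*(-1) = -4*10*(-1) = -40*(-1) = 40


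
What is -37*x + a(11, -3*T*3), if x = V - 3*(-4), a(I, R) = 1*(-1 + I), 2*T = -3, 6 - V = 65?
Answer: 1749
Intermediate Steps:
V = -59 (V = 6 - 1*65 = 6 - 65 = -59)
T = -3/2 (T = (½)*(-3) = -3/2 ≈ -1.5000)
a(I, R) = -1 + I
x = -47 (x = -59 - 3*(-4) = -59 - 1*(-12) = -59 + 12 = -47)
-37*x + a(11, -3*T*3) = -37*(-47) + (-1 + 11) = 1739 + 10 = 1749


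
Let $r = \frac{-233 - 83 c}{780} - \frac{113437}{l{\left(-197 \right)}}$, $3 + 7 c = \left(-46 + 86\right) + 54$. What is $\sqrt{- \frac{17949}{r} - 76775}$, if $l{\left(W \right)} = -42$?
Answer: $\frac{i \sqrt{5719064332798465}}{272919} \approx 277.1 i$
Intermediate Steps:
$c = 13$ ($c = - \frac{3}{7} + \frac{\left(-46 + 86\right) + 54}{7} = - \frac{3}{7} + \frac{40 + 54}{7} = - \frac{3}{7} + \frac{1}{7} \cdot 94 = - \frac{3}{7} + \frac{94}{7} = 13$)
$r = \frac{2456271}{910}$ ($r = \frac{-233 - 1079}{780} - \frac{113437}{-42} = \left(-233 - 1079\right) \frac{1}{780} - - \frac{113437}{42} = \left(-1312\right) \frac{1}{780} + \frac{113437}{42} = - \frac{328}{195} + \frac{113437}{42} = \frac{2456271}{910} \approx 2699.2$)
$\sqrt{- \frac{17949}{r} - 76775} = \sqrt{- \frac{17949}{\frac{2456271}{910}} - 76775} = \sqrt{\left(-17949\right) \frac{910}{2456271} - 76775} = \sqrt{- \frac{5444530}{818757} - 76775} = \sqrt{- \frac{62865513205}{818757}} = \frac{i \sqrt{5719064332798465}}{272919}$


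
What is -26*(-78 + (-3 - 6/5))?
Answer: 10686/5 ≈ 2137.2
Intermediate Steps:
-26*(-78 + (-3 - 6/5)) = -26*(-78 - 21/5) = -26*(-411/5) = 10686/5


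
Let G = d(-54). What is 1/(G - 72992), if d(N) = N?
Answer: -1/73046 ≈ -1.3690e-5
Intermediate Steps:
G = -54
1/(G - 72992) = 1/(-54 - 72992) = 1/(-73046) = -1/73046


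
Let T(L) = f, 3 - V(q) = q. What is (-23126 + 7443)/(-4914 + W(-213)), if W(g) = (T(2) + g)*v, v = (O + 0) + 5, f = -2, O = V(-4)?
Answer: 15683/7494 ≈ 2.0927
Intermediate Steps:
V(q) = 3 - q
O = 7 (O = 3 - 1*(-4) = 3 + 4 = 7)
T(L) = -2
v = 12 (v = (7 + 0) + 5 = 7 + 5 = 12)
W(g) = -24 + 12*g (W(g) = (-2 + g)*12 = -24 + 12*g)
(-23126 + 7443)/(-4914 + W(-213)) = (-23126 + 7443)/(-4914 + (-24 + 12*(-213))) = -15683/(-4914 + (-24 - 2556)) = -15683/(-4914 - 2580) = -15683/(-7494) = -15683*(-1/7494) = 15683/7494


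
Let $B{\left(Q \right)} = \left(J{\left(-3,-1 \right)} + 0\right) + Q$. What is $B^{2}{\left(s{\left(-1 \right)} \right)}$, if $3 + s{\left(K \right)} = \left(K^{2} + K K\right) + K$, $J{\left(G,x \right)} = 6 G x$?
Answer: $256$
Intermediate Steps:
$J{\left(G,x \right)} = 6 G x$
$s{\left(K \right)} = -3 + K + 2 K^{2}$ ($s{\left(K \right)} = -3 + \left(\left(K^{2} + K K\right) + K\right) = -3 + \left(\left(K^{2} + K^{2}\right) + K\right) = -3 + \left(2 K^{2} + K\right) = -3 + \left(K + 2 K^{2}\right) = -3 + K + 2 K^{2}$)
$B{\left(Q \right)} = 18 + Q$ ($B{\left(Q \right)} = \left(6 \left(-3\right) \left(-1\right) + 0\right) + Q = \left(18 + 0\right) + Q = 18 + Q$)
$B^{2}{\left(s{\left(-1 \right)} \right)} = \left(18 - \left(4 - 2\right)\right)^{2} = \left(18 - 2\right)^{2} = 16^{2} = 256$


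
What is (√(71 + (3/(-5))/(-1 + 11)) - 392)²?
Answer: (3920 - √7094)²/100 ≈ 1.4713e+5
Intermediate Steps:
(√(71 + (3/(-5))/(-1 + 11)) - 392)² = (√(71 + (3*(-⅕))/10) - 392)² = (√(71 + (⅒)*(-⅗)) - 392)² = (√(71 - 3/50) - 392)² = (√(3547/50) - 392)² = (√7094/10 - 392)² = (-392 + √7094/10)²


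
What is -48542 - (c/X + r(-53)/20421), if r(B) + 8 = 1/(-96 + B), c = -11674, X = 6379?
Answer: -942143735553229/19409568291 ≈ -48540.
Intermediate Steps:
r(B) = -8 + 1/(-96 + B)
-48542 - (c/X + r(-53)/20421) = -48542 - (-11674/6379 + ((769 - 8*(-53))/(-96 - 53))/20421) = -48542 - (-11674*1/6379 + ((769 + 424)/(-149))*(1/20421)) = -48542 - (-11674/6379 - 1/149*1193*(1/20421)) = -48542 - (-11674/6379 - 1193/149*1/20421) = -48542 - (-11674/6379 - 1193/3042729) = -48542 - 1*(-35528428493/19409568291) = -48542 + 35528428493/19409568291 = -942143735553229/19409568291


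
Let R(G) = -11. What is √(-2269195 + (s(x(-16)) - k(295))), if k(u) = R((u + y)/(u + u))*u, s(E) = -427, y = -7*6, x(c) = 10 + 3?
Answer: I*√2266377 ≈ 1505.4*I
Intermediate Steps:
x(c) = 13
y = -42
k(u) = -11*u
√(-2269195 + (s(x(-16)) - k(295))) = √(-2269195 + (-427 - (-11)*295)) = √(-2269195 + (-427 - 1*(-3245))) = √(-2269195 + (-427 + 3245)) = √(-2269195 + 2818) = √(-2266377) = I*√2266377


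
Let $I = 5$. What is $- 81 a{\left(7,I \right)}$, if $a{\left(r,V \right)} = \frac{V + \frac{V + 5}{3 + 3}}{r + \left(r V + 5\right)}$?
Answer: $- \frac{540}{47} \approx -11.489$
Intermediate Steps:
$a{\left(r,V \right)} = \frac{\frac{5}{6} + \frac{7 V}{6}}{5 + r + V r}$ ($a{\left(r,V \right)} = \frac{V + \frac{5 + V}{6}}{r + \left(V r + 5\right)} = \frac{V + \left(5 + V\right) \frac{1}{6}}{r + \left(5 + V r\right)} = \frac{V + \left(\frac{5}{6} + \frac{V}{6}\right)}{5 + r + V r} = \frac{\frac{5}{6} + \frac{7 V}{6}}{5 + r + V r}$)
$- 81 a{\left(7,I \right)} = - 81 \frac{5 + 7 \cdot 5}{6 \left(5 + 7 + 5 \cdot 7\right)} = - 81 \frac{5 + 35}{6 \left(5 + 7 + 35\right)} = - 81 \cdot \frac{1}{6} \cdot \frac{1}{47} \cdot 40 = \left(-81\right) \frac{20}{141} = - \frac{540}{47}$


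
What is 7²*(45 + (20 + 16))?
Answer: 3969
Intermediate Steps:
7²*(45 + (20 + 16)) = 49*(45 + 36) = 49*81 = 3969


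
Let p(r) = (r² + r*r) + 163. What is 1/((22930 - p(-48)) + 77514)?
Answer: 1/95673 ≈ 1.0452e-5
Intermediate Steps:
p(r) = 163 + 2*r² (p(r) = (r² + r²) + 163 = 2*r² + 163 = 163 + 2*r²)
1/((22930 - p(-48)) + 77514) = 1/((22930 - (163 + 2*(-48)²)) + 77514) = 1/((22930 - (163 + 2*2304)) + 77514) = 1/((22930 - (163 + 4608)) + 77514) = 1/((22930 - 1*4771) + 77514) = 1/((22930 - 4771) + 77514) = 1/(18159 + 77514) = 1/95673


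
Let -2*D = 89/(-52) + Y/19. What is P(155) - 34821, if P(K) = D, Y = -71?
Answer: -68800913/1976 ≈ -34818.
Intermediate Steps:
D = 5383/1976 (D = -(89/(-52) - 71/19)/2 = -(89*(-1/52) - 71*1/19)/2 = -(-89/52 - 71/19)/2 = -1/2*(-5383/988) = 5383/1976 ≈ 2.7242)
P(K) = 5383/1976
P(155) - 34821 = 5383/1976 - 34821 = -68800913/1976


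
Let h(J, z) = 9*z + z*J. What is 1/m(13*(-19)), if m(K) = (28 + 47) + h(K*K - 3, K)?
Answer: -1/15070630 ≈ -6.6354e-8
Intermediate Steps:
h(J, z) = 9*z + J*z
m(K) = 75 + K*(6 + K²) (m(K) = (28 + 47) + K*(9 + (K*K - 3)) = 75 + K*(9 + (K² - 3)) = 75 + K*(9 + (-3 + K²)) = 75 + K*(6 + K²))
1/m(13*(-19)) = 1/(75 + (13*(-19))*(6 + (13*(-19))²)) = 1/(75 - 247*(6 + (-247)²)) = 1/(75 - 247*(6 + 61009)) = 1/(75 - 247*61015) = 1/(75 - 15070705) = 1/(-15070630) = -1/15070630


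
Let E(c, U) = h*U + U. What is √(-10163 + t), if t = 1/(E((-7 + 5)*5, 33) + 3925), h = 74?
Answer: 13*I*√384871/80 ≈ 100.81*I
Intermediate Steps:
E(c, U) = 75*U (E(c, U) = 74*U + U = 75*U)
t = 1/6400 (t = 1/(75*33 + 3925) = 1/(2475 + 3925) = 1/6400 ≈ 0.00015625)
√(-10163 + t) = √(-10163 + 1/6400) = √(-65043199/6400) = 13*I*√384871/80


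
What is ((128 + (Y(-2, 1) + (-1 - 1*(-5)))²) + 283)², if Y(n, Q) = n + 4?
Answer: 199809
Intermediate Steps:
Y(n, Q) = 4 + n
((128 + (Y(-2, 1) + (-1 - 1*(-5)))²) + 283)² = ((128 + ((4 - 2) + (-1 - 1*(-5)))²) + 283)² = ((128 + (2 + (-1 + 5))²) + 283)² = ((128 + (2 + 4)²) + 283)² = ((128 + 6²) + 283)² = ((128 + 36) + 283)² = (164 + 283)² = 447² = 199809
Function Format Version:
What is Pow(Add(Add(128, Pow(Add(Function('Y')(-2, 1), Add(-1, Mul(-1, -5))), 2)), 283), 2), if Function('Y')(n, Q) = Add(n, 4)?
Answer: 199809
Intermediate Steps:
Function('Y')(n, Q) = Add(4, n)
Pow(Add(Add(128, Pow(Add(Function('Y')(-2, 1), Add(-1, Mul(-1, -5))), 2)), 283), 2) = Pow(Add(Add(128, Pow(Add(Add(4, -2), Add(-1, Mul(-1, -5))), 2)), 283), 2) = Pow(Add(Add(128, Pow(Add(2, Add(-1, 5)), 2)), 283), 2) = Pow(Add(Add(128, Pow(Add(2, 4), 2)), 283), 2) = Pow(Add(Add(128, Pow(6, 2)), 283), 2) = Pow(Add(Add(128, 36), 283), 2) = Pow(Add(164, 283), 2) = Pow(447, 2) = 199809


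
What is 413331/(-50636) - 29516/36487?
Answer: -16575780373/1847555732 ≈ -8.9717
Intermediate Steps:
413331/(-50636) - 29516/36487 = 413331*(-1/50636) - 29516*1/36487 = -413331/50636 - 29516/36487 = -16575780373/1847555732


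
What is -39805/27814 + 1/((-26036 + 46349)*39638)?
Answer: -8012415056714/5598726606729 ≈ -1.4311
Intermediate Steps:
-39805/27814 + 1/((-26036 + 46349)*39638) = -39805*1/27814 + (1/39638)/20313 = -39805/27814 + (1/20313)*(1/39638) = -39805/27814 + 1/805166694 = -8012415056714/5598726606729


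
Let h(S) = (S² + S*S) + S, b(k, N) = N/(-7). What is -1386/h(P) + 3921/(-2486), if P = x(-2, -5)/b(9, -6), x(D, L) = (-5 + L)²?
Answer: -71126601/43691450 ≈ -1.6279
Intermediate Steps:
b(k, N) = -N/7 (b(k, N) = N*(-⅐) = -N/7)
P = 350/3 (P = (-5 - 5)²/((-⅐*(-6))) = (-10)²/(6/7) = 100*(7/6) = 350/3 ≈ 116.67)
h(S) = S + 2*S² (h(S) = (S² + S²) + S = 2*S² + S = S + 2*S²)
-1386/h(P) + 3921/(-2486) = -1386*3/(350*(1 + 2*(350/3))) + 3921/(-2486) = -1386*3/(350*(1 + 700/3)) + 3921*(-1/2486) = -1386/((350/3)*(703/3)) - 3921/2486 = -1386/246050/9 - 3921/2486 = -1386*9/246050 - 3921/2486 = -891/17575 - 3921/2486 = -71126601/43691450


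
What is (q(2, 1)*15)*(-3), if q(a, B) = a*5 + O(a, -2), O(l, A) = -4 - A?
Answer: -360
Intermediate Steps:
q(a, B) = -2 + 5*a (q(a, B) = a*5 + (-4 - 1*(-2)) = 5*a + (-4 + 2) = 5*a - 2 = -2 + 5*a)
(q(2, 1)*15)*(-3) = ((-2 + 5*2)*15)*(-3) = ((-2 + 10)*15)*(-3) = (8*15)*(-3) = 120*(-3) = -360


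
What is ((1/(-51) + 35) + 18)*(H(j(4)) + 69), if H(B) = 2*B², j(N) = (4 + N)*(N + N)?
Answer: 22321222/51 ≈ 4.3767e+5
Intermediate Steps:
j(N) = 2*N*(4 + N) (j(N) = (4 + N)*(2*N) = 2*N*(4 + N))
((1/(-51) + 35) + 18)*(H(j(4)) + 69) = ((1/(-51) + 35) + 18)*(2*(2*4*(4 + 4))² + 69) = ((-1/51 + 35) + 18)*(2*(2*4*8)² + 69) = (1784/51 + 18)*(2*64² + 69) = 2702*(2*4096 + 69)/51 = 2702*(8192 + 69)/51 = (2702/51)*8261 = 22321222/51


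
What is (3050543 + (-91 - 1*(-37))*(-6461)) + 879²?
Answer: 4172078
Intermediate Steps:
(3050543 + (-91 - 1*(-37))*(-6461)) + 879² = (3050543 + (-91 + 37)*(-6461)) + 772641 = (3050543 - 54*(-6461)) + 772641 = (3050543 + 348894) + 772641 = 3399437 + 772641 = 4172078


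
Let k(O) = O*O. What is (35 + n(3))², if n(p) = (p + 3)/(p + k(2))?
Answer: 63001/49 ≈ 1285.7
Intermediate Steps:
k(O) = O²
n(p) = (3 + p)/(4 + p) (n(p) = (p + 3)/(p + 2²) = (3 + p)/(p + 4) = (3 + p)/(4 + p))
(35 + n(3))² = (35 + (3 + 3)/(4 + 3))² = (35 + 6/7)² = (251/7)² = 63001/49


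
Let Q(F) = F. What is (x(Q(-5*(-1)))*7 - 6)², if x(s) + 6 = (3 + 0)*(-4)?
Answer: 17424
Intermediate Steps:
x(s) = -18 (x(s) = -6 + (3 + 0)*(-4) = -6 + 3*(-4) = -6 - 12 = -18)
(x(Q(-5*(-1)))*7 - 6)² = (-18*7 - 6)² = (-126 - 6)² = (-132)² = 17424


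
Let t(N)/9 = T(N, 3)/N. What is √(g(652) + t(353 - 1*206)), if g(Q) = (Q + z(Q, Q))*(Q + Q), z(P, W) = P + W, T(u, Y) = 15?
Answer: √124980621/7 ≈ 1597.1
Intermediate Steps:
t(N) = 135/N (t(N) = 9*(15/N) = 135/N)
g(Q) = 6*Q² (g(Q) = (Q + (Q + Q))*(Q + Q) = (Q + 2*Q)*(2*Q) = (3*Q)*(2*Q) = 6*Q²)
√(g(652) + t(353 - 1*206)) = √(6*652² + 135/(353 - 1*206)) = √(6*425104 + 135/(353 - 206)) = √(2550624 + 135/147) = √(2550624 + 135*(1/147)) = √(2550624 + 45/49) = √(124980621/49) = √124980621/7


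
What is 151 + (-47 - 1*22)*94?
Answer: -6335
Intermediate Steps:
151 + (-47 - 1*22)*94 = 151 + (-47 - 22)*94 = 151 - 69*94 = 151 - 6486 = -6335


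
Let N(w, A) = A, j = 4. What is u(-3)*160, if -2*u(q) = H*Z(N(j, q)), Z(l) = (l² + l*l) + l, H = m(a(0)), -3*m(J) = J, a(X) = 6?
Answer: 2400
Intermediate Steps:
m(J) = -J/3
H = -2 (H = -⅓*6 = -2)
Z(l) = l + 2*l² (Z(l) = (l² + l²) + l = 2*l² + l = l + 2*l²)
u(q) = q*(1 + 2*q) (u(q) = -(-1)*q*(1 + 2*q) = q*(1 + 2*q))
u(-3)*160 = -3*(1 + 2*(-3))*160 = -3*(1 - 6)*160 = -3*(-5)*160 = 15*160 = 2400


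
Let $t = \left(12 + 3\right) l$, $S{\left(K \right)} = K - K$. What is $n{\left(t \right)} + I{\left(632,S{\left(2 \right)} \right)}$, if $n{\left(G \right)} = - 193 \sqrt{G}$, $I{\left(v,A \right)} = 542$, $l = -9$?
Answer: $542 - 579 i \sqrt{15} \approx 542.0 - 2242.5 i$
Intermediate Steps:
$S{\left(K \right)} = 0$
$t = -135$ ($t = \left(12 + 3\right) \left(-9\right) = 15 \left(-9\right) = -135$)
$n{\left(t \right)} + I{\left(632,S{\left(2 \right)} \right)} = - 193 \sqrt{-135} + 542 = - 193 \cdot 3 i \sqrt{15} + 542 = - 579 i \sqrt{15} + 542 = 542 - 579 i \sqrt{15}$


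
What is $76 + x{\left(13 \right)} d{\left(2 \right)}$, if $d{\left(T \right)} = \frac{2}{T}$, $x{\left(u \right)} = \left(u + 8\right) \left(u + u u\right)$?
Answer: $3898$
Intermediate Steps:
$x{\left(u \right)} = \left(8 + u\right) \left(u + u^{2}\right)$
$76 + x{\left(13 \right)} d{\left(2 \right)} = 76 + 13 \left(8 + 13^{2} + 9 \cdot 13\right) \frac{2}{2} = 76 + 13 \left(8 + 169 + 117\right) 2 \cdot \frac{1}{2} = 76 + 13 \cdot 294 \cdot 1 = 76 + 3822 \cdot 1 = 76 + 3822 = 3898$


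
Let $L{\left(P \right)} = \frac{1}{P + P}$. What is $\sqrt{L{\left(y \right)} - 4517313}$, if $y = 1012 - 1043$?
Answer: $\frac{i \sqrt{17364551234}}{62} \approx 2125.4 i$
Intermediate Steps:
$y = -31$
$L{\left(P \right)} = \frac{1}{2 P}$
$\sqrt{L{\left(y \right)} - 4517313} = \sqrt{\frac{1}{2 \left(-31\right)} - 4517313} = \sqrt{\frac{1}{2} \left(- \frac{1}{31}\right) - 4517313} = \sqrt{- \frac{1}{62} - 4517313} = \sqrt{- \frac{280073407}{62}} = \frac{i \sqrt{17364551234}}{62}$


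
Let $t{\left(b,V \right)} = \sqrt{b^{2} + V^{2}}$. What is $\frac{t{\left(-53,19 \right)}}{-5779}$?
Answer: $- \frac{\sqrt{3170}}{5779} \approx -0.0097426$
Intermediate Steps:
$t{\left(b,V \right)} = \sqrt{V^{2} + b^{2}}$
$\frac{t{\left(-53,19 \right)}}{-5779} = \frac{\sqrt{19^{2} + \left(-53\right)^{2}}}{-5779} = \sqrt{361 + 2809} \left(- \frac{1}{5779}\right) = \sqrt{3170} \left(- \frac{1}{5779}\right) = - \frac{\sqrt{3170}}{5779}$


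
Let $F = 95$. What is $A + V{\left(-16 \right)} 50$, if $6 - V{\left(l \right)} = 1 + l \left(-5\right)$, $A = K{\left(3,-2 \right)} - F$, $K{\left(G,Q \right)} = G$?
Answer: $-3842$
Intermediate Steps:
$A = -92$ ($A = 3 - 95 = -92$)
$V{\left(l \right)} = 5 + 5 l$ ($V{\left(l \right)} = 6 - \left(1 + l \left(-5\right)\right) = 6 - \left(1 - 5 l\right) = 6 + \left(-1 + 5 l\right) = 5 + 5 l$)
$A + V{\left(-16 \right)} 50 = -92 + \left(5 + 5 \left(-16\right)\right) 50 = -92 + \left(5 - 80\right) 50 = -92 - 3750 = -3842$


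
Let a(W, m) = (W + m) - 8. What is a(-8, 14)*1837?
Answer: -3674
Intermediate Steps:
a(W, m) = -8 + W + m
a(-8, 14)*1837 = (-8 - 8 + 14)*1837 = -2*1837 = -3674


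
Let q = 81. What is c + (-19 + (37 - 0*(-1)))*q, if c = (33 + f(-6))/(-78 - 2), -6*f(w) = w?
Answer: 58303/40 ≈ 1457.6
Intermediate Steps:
f(w) = -w/6
c = -17/40 (c = (33 - ⅙*(-6))/(-78 - 2) = (33 + 1)/(-80) = 34*(-1/80) = -17/40 ≈ -0.42500)
c + (-19 + (37 - 0*(-1)))*q = -17/40 + (-19 + (37 - 0*(-1)))*81 = -17/40 + (-19 + (37 - 1*0))*81 = -17/40 + (-19 + (37 + 0))*81 = -17/40 + (-19 + 37)*81 = -17/40 + 18*81 = -17/40 + 1458 = 58303/40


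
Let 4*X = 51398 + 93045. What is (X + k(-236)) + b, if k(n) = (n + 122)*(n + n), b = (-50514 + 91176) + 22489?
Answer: 612279/4 ≈ 1.5307e+5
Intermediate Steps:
X = 144443/4 (X = (51398 + 93045)/4 = (¼)*144443 = 144443/4 ≈ 36111.)
b = 63151 (b = 40662 + 22489 = 63151)
k(n) = 2*n*(122 + n) (k(n) = (122 + n)*(2*n) = 2*n*(122 + n))
(X + k(-236)) + b = (144443/4 + 2*(-236)*(122 - 236)) + 63151 = (144443/4 + 2*(-236)*(-114)) + 63151 = (144443/4 + 53808) + 63151 = 359675/4 + 63151 = 612279/4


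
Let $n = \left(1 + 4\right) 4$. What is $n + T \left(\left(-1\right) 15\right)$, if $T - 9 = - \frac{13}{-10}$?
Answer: $- \frac{269}{2} \approx -134.5$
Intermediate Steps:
$T = \frac{103}{10}$ ($T = 9 - \frac{13}{-10} = 9 - - \frac{13}{10} = 9 + \frac{13}{10} = \frac{103}{10} \approx 10.3$)
$n = 20$ ($n = 5 \cdot 4 = 20$)
$n + T \left(\left(-1\right) 15\right) = 20 + \frac{103 \left(\left(-1\right) 15\right)}{10} = 20 + \frac{103}{10} \left(-15\right) = 20 - \frac{309}{2} = - \frac{269}{2}$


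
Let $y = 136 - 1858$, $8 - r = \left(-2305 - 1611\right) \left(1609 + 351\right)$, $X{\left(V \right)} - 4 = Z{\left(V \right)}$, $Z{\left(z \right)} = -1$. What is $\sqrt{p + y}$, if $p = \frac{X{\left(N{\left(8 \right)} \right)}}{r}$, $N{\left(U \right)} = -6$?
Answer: $\frac{i \sqrt{2817922602604834}}{1279228} \approx 41.497 i$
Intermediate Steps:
$X{\left(V \right)} = 3$ ($X{\left(V \right)} = 4 - 1 = 3$)
$r = 7675368$ ($r = 8 - \left(-2305 - 1611\right) \left(1609 + 351\right) = 8 - \left(-3916\right) 1960 = 8 - -7675360 = 8 + 7675360 = 7675368$)
$p = \frac{1}{2558456}$ ($p = \frac{3}{7675368} = 3 \cdot \frac{1}{7675368} = \frac{1}{2558456} \approx 3.9086 \cdot 10^{-7}$)
$y = -1722$ ($y = 136 - 1858 = -1722$)
$\sqrt{p + y} = \sqrt{\frac{1}{2558456} - 1722} = \sqrt{- \frac{4405661231}{2558456}} = \frac{i \sqrt{2817922602604834}}{1279228}$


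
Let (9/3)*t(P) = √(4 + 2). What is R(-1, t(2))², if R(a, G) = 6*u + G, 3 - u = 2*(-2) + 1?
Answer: (108 + √6)²/9 ≈ 1355.5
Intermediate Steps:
t(P) = √6/3 (t(P) = √(4 + 2)/3 = √6/3)
u = 6 (u = 3 - (2*(-2) + 1) = 3 - (-4 + 1) = 3 - 1*(-3) = 3 + 3 = 6)
R(a, G) = 36 + G (R(a, G) = 6*6 + G = 36 + G)
R(-1, t(2))² = (36 + √6/3)²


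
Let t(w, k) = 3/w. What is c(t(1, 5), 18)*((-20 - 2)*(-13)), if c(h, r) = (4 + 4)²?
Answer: 18304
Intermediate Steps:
c(h, r) = 64 (c(h, r) = 8² = 64)
c(t(1, 5), 18)*((-20 - 2)*(-13)) = 64*((-20 - 2)*(-13)) = 64*(-22*(-13)) = 64*286 = 18304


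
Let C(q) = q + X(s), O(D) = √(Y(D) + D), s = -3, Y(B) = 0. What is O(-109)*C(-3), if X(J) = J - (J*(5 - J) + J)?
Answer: 21*I*√109 ≈ 219.25*I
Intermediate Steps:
X(J) = -J*(5 - J) (X(J) = J - (J + J*(5 - J)) = J + (-J - J*(5 - J)) = -J*(5 - J))
O(D) = √D (O(D) = √(0 + D) = √D)
C(q) = 24 + q (C(q) = q - 3*(-5 - 3) = q - 3*(-8) = q + 24 = 24 + q)
O(-109)*C(-3) = √(-109)*(24 - 3) = (I*√109)*21 = 21*I*√109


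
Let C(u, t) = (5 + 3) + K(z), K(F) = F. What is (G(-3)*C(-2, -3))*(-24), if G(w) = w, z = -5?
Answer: 216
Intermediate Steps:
C(u, t) = 3 (C(u, t) = (5 + 3) - 5 = 8 - 5 = 3)
(G(-3)*C(-2, -3))*(-24) = -3*3*(-24) = -9*(-24) = 216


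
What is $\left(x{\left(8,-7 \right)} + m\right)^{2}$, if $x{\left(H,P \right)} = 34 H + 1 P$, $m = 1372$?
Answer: $2679769$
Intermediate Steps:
$x{\left(H,P \right)} = P + 34 H$ ($x{\left(H,P \right)} = 34 H + P = P + 34 H$)
$\left(x{\left(8,-7 \right)} + m\right)^{2} = \left(\left(-7 + 34 \cdot 8\right) + 1372\right)^{2} = \left(\left(-7 + 272\right) + 1372\right)^{2} = \left(265 + 1372\right)^{2} = 1637^{2} = 2679769$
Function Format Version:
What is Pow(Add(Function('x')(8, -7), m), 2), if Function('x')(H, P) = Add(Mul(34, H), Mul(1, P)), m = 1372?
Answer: 2679769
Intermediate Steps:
Function('x')(H, P) = Add(P, Mul(34, H)) (Function('x')(H, P) = Add(Mul(34, H), P) = Add(P, Mul(34, H)))
Pow(Add(Function('x')(8, -7), m), 2) = Pow(Add(Add(-7, Mul(34, 8)), 1372), 2) = Pow(Add(Add(-7, 272), 1372), 2) = Pow(Add(265, 1372), 2) = Pow(1637, 2) = 2679769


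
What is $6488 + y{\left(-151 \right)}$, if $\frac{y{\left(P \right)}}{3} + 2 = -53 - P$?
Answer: $6776$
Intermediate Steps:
$y{\left(P \right)} = -165 - 3 P$ ($y{\left(P \right)} = -6 + 3 \left(-53 - P\right) = -6 - \left(159 + 3 P\right) = -165 - 3 P$)
$6488 + y{\left(-151 \right)} = 6488 - -288 = 6488 + \left(-165 + 453\right) = 6488 + 288 = 6776$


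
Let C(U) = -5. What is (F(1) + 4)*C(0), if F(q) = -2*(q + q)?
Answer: 0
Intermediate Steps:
F(q) = -4*q
(F(1) + 4)*C(0) = (-4*1 + 4)*(-5) = (-4 + 4)*(-5) = 0*(-5) = 0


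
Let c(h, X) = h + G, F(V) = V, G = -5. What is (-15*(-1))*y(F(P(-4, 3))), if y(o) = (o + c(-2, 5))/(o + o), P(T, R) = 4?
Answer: -45/8 ≈ -5.6250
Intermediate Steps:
c(h, X) = -5 + h (c(h, X) = h - 5 = -5 + h)
y(o) = (-7 + o)/(2*o) (y(o) = (o + (-5 - 2))/(o + o) = (o - 7)/((2*o)) = (-7 + o)*(1/(2*o)) = (-7 + o)/(2*o))
(-15*(-1))*y(F(P(-4, 3))) = (-15*(-1))*((1/2)*(-7 + 4)/4) = 15*((1/2)*(1/4)*(-3)) = 15*(-3/8) = -45/8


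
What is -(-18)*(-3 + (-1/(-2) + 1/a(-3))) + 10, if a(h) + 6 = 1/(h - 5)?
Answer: -1859/49 ≈ -37.939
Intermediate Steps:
a(h) = -6 + 1/(-5 + h) (a(h) = -6 + 1/(h - 5) = -6 + 1/(-5 + h))
-(-18)*(-3 + (-1/(-2) + 1/a(-3))) + 10 = -(-18)*(-3 + (-1/(-2) + 1/((31 - 6*(-3))/(-5 - 3)))) + 10 = -(-18)*(-3 + (-1*(-½) + 1/((31 + 18)/(-8)))) + 10 = -(-18)*(-3 + (½ + 1/(-⅛*49))) + 10 = -(-18)*(-3 + (½ + 1/(-49/8))) + 10 = -(-18)*(-3 + (½ + 1*(-8/49))) + 10 = -(-18)*(-3 + (½ - 8/49)) + 10 = -(-18)*(-3 + 33/98) + 10 = -(-18)*(-261)/98 + 10 = -9*261/49 + 10 = -2349/49 + 10 = -1859/49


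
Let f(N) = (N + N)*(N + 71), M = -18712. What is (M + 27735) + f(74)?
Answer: 30483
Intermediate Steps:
f(N) = 2*N*(71 + N) (f(N) = (2*N)*(71 + N) = 2*N*(71 + N))
(M + 27735) + f(74) = (-18712 + 27735) + 2*74*(71 + 74) = 9023 + 2*74*145 = 9023 + 21460 = 30483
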